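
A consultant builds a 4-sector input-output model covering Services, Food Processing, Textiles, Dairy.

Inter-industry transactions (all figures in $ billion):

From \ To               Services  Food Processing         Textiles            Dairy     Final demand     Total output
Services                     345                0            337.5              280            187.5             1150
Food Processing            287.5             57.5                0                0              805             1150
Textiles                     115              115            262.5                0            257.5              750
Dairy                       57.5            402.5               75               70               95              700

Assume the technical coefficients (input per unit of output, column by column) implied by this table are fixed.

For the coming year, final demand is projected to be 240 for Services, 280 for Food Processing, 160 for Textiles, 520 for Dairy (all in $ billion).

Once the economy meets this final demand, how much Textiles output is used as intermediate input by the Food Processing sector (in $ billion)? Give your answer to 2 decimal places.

Technical coefficients a_ij = z_ij / X_j:
  a_SS = 345/1150 = 0.30, a_FS = 287.5/1150 = 0.25, a_TS = 115/1150 = 0.10, a_DS = 57.5/1150 = 0.05
  a_SF = 0/1150 = 0.00, a_FF = 57.5/1150 = 0.05, a_TF = 115/1150 = 0.10, a_DF = 402.5/1150 = 0.35
  a_ST = 337.5/750 = 0.45, a_FT = 0/750 = 0.00, a_TT = 262.5/750 = 0.35, a_DT = 75/750 = 0.10
  a_SD = 280/700 = 0.40, a_FD = 0/700 = 0.00, a_TD = 0/700 = 0.00, a_DD = 70/700 = 0.10
I − A =
  [   0.70     0.00    -0.45    -0.40]
  [  -0.25     0.95     0.00     0.00]
  [  -0.10    -0.10     0.65     0.00]
  [  -0.05    -0.35    -0.10     0.90]
Compute the cofactors C_ij = (−1)^(i+j)·(3×3 minor ij) of I−A; the adjugate is their transpose:
adj(I−A) = Cᵀ =
  [ 0.55575   0.13550   0.42275   0.24700]
  [ 0.14625   0.35200   0.11125   0.06500]
  [ 0.10800   0.07500   0.54450   0.04800]
  [ 0.09975   0.15275   0.12725   0.37825]
det(I−A) = Σ_j (I−A)_1j·C_1j = (0.70)(0.55575) + (0.00)(0.14625) + (-0.45)(0.10800) + (-0.40)(0.09975) = 0.300525
(I − A)⁻¹ = adj(I−A) / det(I−A) ≈
  [   1.8493     0.4509     1.4067     0.8219]
  [   0.4866     1.1713     0.3702     0.2163]
  [   0.3594     0.2496     1.8118     0.1597]
  [   0.3319     0.5083     0.4234     1.2586]
First solve x = (I − A)⁻¹ d = adj(I−A)·d / det(I−A); in particular x_F = (0.14625·240 + 0.35200·280 + 0.11125·160 + 0.06500·520) / 0.300525 = 185.26 / 0.300525 ≈ 616.4545.
Intermediate flow from T to F: z_TF = a_TF · x_F = 0.10 × 185.26 / 0.300525 = 18.526 / 0.300525 ≈ 61.65.

z_TF = 61.65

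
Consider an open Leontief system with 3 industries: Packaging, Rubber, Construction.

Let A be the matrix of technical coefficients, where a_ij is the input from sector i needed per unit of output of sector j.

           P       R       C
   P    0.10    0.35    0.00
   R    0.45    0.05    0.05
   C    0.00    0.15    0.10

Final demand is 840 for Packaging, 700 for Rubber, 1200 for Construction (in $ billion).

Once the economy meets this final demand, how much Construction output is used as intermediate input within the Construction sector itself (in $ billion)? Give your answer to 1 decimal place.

I − A =
  [   0.90    -0.35     0.00]
  [  -0.45     0.95    -0.05]
  [   0.00    -0.15     0.90]
Cofactors of I−A, C_ij = (−1)^(i+j)·(minor ij) (rows/columns in the sector order above):
  C_11 = (0.95)(0.90) − (-0.05)(-0.15) = 0.8475
  C_12 = −[(-0.45)(0.90) − (-0.05)(0.00)] = 0.4050
  C_13 = (-0.45)(-0.15) − (0.95)(0.00) = 0.0675
  C_21 = −[(-0.35)(0.90) − (0.00)(-0.15)] = 0.3150
  C_22 = (0.90)(0.90) − (0.00)(0.00) = 0.8100
  C_23 = −[(0.90)(-0.15) − (-0.35)(0.00)] = 0.1350
  C_31 = (-0.35)(-0.05) − (0.00)(0.95) = 0.0175
  C_32 = −[(0.90)(-0.05) − (0.00)(-0.45)] = 0.0450
  C_33 = (0.90)(0.95) − (-0.35)(-0.45) = 0.6975
det(I−A) = Σ_j (I−A)_1j·C_1j = (0.90)(0.8475) + (-0.35)(0.4050) + (0.00)(0.0675) = 0.6210
adj(I−A) = Cᵀ =
  [ 0.8475   0.3150   0.0175]
  [ 0.4050   0.8100   0.0450]
  [ 0.0675   0.1350   0.6975]
(I − A)⁻¹ = adj(I−A) / det(I−A) ≈
  [   1.3647     0.5072     0.0282]
  [   0.6522     1.3043     0.0725]
  [   0.1087     0.2174     1.1232]
First solve x = (I − A)⁻¹ d = adj(I−A)·d / det(I−A); in particular x_C = (0.0675·840 + 0.1350·700 + 0.6975·1200) / 0.6210 = 988.20 / 0.6210 ≈ 1591.304.
Intermediate flow from C to C: z_CC = a_CC · x_C = 0.10 × 988.20 / 0.6210 = 98.82 / 0.6210 ≈ 159.1.

z_CC = 159.1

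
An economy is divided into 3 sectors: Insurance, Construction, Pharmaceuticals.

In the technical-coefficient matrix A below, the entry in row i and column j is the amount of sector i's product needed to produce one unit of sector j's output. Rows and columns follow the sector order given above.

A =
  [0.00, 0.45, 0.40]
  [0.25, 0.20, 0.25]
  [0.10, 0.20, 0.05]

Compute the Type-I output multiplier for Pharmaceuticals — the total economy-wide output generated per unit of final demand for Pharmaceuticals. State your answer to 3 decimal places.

m_3 = 2.723

I − A =
  [   1.00    -0.45    -0.40]
  [  -0.25     0.80    -0.25]
  [  -0.10    -0.20     0.95]
Cofactors of I−A, C_ij = (−1)^(i+j)·(minor ij) (rows/columns in the sector order above):
  C_11 = (0.80)(0.95) − (-0.25)(-0.20) = 0.7100
  C_12 = −[(-0.25)(0.95) − (-0.25)(-0.10)] = 0.2625
  C_13 = (-0.25)(-0.20) − (0.80)(-0.10) = 0.1300
  C_21 = −[(-0.45)(0.95) − (-0.40)(-0.20)] = 0.5075
  C_22 = (1.00)(0.95) − (-0.40)(-0.10) = 0.9100
  C_23 = −[(1.00)(-0.20) − (-0.45)(-0.10)] = 0.2450
  C_31 = (-0.45)(-0.25) − (-0.40)(0.80) = 0.4325
  C_32 = −[(1.00)(-0.25) − (-0.40)(-0.25)] = 0.3500
  C_33 = (1.00)(0.80) − (-0.45)(-0.25) = 0.6875
det(I−A) = Σ_j (I−A)_1j·C_1j = (1.00)(0.7100) + (-0.45)(0.2625) + (-0.40)(0.1300) = 0.539875
adj(I−A) = Cᵀ =
  [ 0.7100   0.5075   0.4325]
  [ 0.2625   0.9100   0.3500]
  [ 0.1300   0.2450   0.6875]
(I − A)⁻¹ = adj(I−A) / det(I−A) ≈
  [   1.3151     0.9400     0.8011]
  [   0.4862     1.6856     0.6483]
  [   0.2408     0.4538     1.2734]
The output multiplier for sector j is the column-j sum of the Leontief inverse (I − A)⁻¹ = adj(I−A) / det(I−A).
Column 3 of adj(I−A): (0.4325, 0.3500, 0.6875); det(I−A) = 0.539875.
m_3 = (0.4325 + 0.3500 + 0.6875) / 0.539875 = 1.47 / 0.539875 ≈ 2.723.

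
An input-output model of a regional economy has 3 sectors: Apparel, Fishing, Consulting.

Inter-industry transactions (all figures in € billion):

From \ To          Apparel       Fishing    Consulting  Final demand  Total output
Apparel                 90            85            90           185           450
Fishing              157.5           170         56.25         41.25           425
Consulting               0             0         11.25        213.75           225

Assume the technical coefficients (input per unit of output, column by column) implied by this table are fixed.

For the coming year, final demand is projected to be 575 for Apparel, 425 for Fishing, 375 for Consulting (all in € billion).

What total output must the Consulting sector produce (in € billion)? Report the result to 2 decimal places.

x_C = 394.74

Technical coefficients a_ij = z_ij / X_j:
  a_AA = 90/450 = 0.20, a_FA = 157.5/450 = 0.35, a_CA = 0/450 = 0.00
  a_AF = 85/425 = 0.20, a_FF = 170/425 = 0.40, a_CF = 0/425 = 0.00
  a_AC = 90/225 = 0.40, a_FC = 56.25/225 = 0.25, a_CC = 11.25/225 = 0.05
I − A =
  [   0.80    -0.20    -0.40]
  [  -0.35     0.60    -0.25]
  [   0.00     0.00     0.95]
Cofactors of I−A, C_ij = (−1)^(i+j)·(minor ij) (rows/columns in the sector order above):
  C_11 = (0.60)(0.95) − (-0.25)(0.00) = 0.5700
  C_12 = −[(-0.35)(0.95) − (-0.25)(0.00)] = 0.3325
  C_13 = (-0.35)(0.00) − (0.60)(0.00) = 0.0000
  C_21 = −[(-0.20)(0.95) − (-0.40)(0.00)] = 0.1900
  C_22 = (0.80)(0.95) − (-0.40)(0.00) = 0.7600
  C_23 = −[(0.80)(0.00) − (-0.20)(0.00)] = 0.0000
  C_31 = (-0.20)(-0.25) − (-0.40)(0.60) = 0.2900
  C_32 = −[(0.80)(-0.25) − (-0.40)(-0.35)] = 0.3400
  C_33 = (0.80)(0.60) − (-0.20)(-0.35) = 0.4100
det(I−A) = Σ_j (I−A)_1j·C_1j = (0.80)(0.5700) + (-0.20)(0.3325) + (-0.40)(0.0000) = 0.3895
adj(I−A) = Cᵀ =
  [ 0.5700   0.1900   0.2900]
  [ 0.3325   0.7600   0.3400]
  [ 0.0000   0.0000   0.4100]
(I − A)⁻¹ = adj(I−A) / det(I−A) ≈
  [   1.4634     0.4878     0.7445]
  [   0.8537     1.9512     0.8729]
  [   0.0000     0.0000     1.0526]
x = (I − A)⁻¹ d = adj(I−A)·d / det(I−A), with det(I−A) = 0.3895:
  x_A = (0.5700·575 + 0.1900·425 + 0.2900·375) / 0.3895 = 517.25 / 0.3895 ≈ 1327.98
  x_F = (0.3325·575 + 0.7600·425 + 0.3400·375) / 0.3895 = 641.6875 / 0.3895 ≈ 1647.46
  x_C = (0.0000·575 + 0.0000·425 + 0.4100·375) / 0.3895 = 153.75 / 0.3895 ≈ 394.74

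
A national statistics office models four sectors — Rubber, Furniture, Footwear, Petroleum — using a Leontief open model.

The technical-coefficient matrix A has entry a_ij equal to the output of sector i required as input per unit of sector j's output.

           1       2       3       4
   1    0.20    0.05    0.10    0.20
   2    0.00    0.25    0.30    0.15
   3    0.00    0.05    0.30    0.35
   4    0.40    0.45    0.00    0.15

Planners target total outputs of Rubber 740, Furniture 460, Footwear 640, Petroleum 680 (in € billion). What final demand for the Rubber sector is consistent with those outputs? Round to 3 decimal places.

I − A =
  [   0.80    -0.05    -0.10    -0.20]
  [   0.00     0.75    -0.30    -0.15]
  [   0.00    -0.05     0.70    -0.35]
  [  -0.40    -0.45     0.00     0.85]
d = (I − A) x:
  d_1 = (+0.80)·740 + (-0.05)·460 + (-0.10)·640 + (-0.20)·680 = 369.000
  d_2 = (+0.00)·740 + (+0.75)·460 + (-0.30)·640 + (-0.15)·680 = 51.000
  d_3 = (+0.00)·740 + (-0.05)·460 + (+0.70)·640 + (-0.35)·680 = 187.000
  d_4 = (-0.40)·740 + (-0.45)·460 + (+0.00)·640 + (+0.85)·680 = 75.000

d_1 = 369.000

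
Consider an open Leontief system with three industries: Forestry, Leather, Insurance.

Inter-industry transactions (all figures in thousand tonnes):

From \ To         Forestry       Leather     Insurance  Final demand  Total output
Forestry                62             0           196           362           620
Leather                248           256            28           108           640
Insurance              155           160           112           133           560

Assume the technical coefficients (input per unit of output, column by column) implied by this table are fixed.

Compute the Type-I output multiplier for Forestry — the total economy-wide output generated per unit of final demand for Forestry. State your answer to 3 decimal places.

Technical coefficients a_ij = z_ij / X_j:
  a_11 = 62/620 = 0.10, a_21 = 248/620 = 0.40, a_31 = 155/620 = 0.25
  a_12 = 0/640 = 0.00, a_22 = 256/640 = 0.40, a_32 = 160/640 = 0.25
  a_13 = 196/560 = 0.35, a_23 = 28/560 = 0.05, a_33 = 112/560 = 0.20
I − A =
  [   0.90     0.00    -0.35]
  [  -0.40     0.60    -0.05]
  [  -0.25    -0.25     0.80]
Cofactors of I−A, C_ij = (−1)^(i+j)·(minor ij) (rows/columns in the sector order above):
  C_11 = (0.60)(0.80) − (-0.05)(-0.25) = 0.4675
  C_12 = −[(-0.40)(0.80) − (-0.05)(-0.25)] = 0.3325
  C_13 = (-0.40)(-0.25) − (0.60)(-0.25) = 0.2500
  C_21 = −[(0.00)(0.80) − (-0.35)(-0.25)] = 0.0875
  C_22 = (0.90)(0.80) − (-0.35)(-0.25) = 0.6325
  C_23 = −[(0.90)(-0.25) − (0.00)(-0.25)] = 0.2250
  C_31 = (0.00)(-0.05) − (-0.35)(0.60) = 0.2100
  C_32 = −[(0.90)(-0.05) − (-0.35)(-0.40)] = 0.1850
  C_33 = (0.90)(0.60) − (0.00)(-0.40) = 0.5400
det(I−A) = Σ_j (I−A)_1j·C_1j = (0.90)(0.4675) + (0.00)(0.3325) + (-0.35)(0.2500) = 0.33325
adj(I−A) = Cᵀ =
  [ 0.4675   0.0875   0.2100]
  [ 0.3325   0.6325   0.1850]
  [ 0.2500   0.2250   0.5400]
(I − A)⁻¹ = adj(I−A) / det(I−A) ≈
  [   1.4029     0.2626     0.6302]
  [   0.9977     1.8980     0.5551]
  [   0.7502     0.6752     1.6204]
The output multiplier for sector j is the column-j sum of the Leontief inverse (I − A)⁻¹ = adj(I−A) / det(I−A).
Column 1 of adj(I−A): (0.4675, 0.3325, 0.2500); det(I−A) = 0.33325.
m_1 = (0.4675 + 0.3325 + 0.2500) / 0.33325 = 1.05 / 0.33325 ≈ 3.151.

m_1 = 3.151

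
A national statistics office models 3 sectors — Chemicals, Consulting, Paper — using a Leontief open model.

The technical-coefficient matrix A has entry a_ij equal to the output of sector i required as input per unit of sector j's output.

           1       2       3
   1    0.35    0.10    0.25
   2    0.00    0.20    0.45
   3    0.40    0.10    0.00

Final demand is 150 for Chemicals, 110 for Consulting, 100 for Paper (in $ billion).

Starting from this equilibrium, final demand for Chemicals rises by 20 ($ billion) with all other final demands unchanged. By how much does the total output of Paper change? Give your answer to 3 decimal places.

I − A =
  [   0.65    -0.10    -0.25]
  [   0.00     0.80    -0.45]
  [  -0.40    -0.10     1.00]
Cofactors of I−A, C_ij = (−1)^(i+j)·(minor ij) (rows/columns in the sector order above):
  C_11 = (0.80)(1.00) − (-0.45)(-0.10) = 0.7550
  C_12 = −[(0.00)(1.00) − (-0.45)(-0.40)] = 0.1800
  C_13 = (0.00)(-0.10) − (0.80)(-0.40) = 0.3200
  C_21 = −[(-0.10)(1.00) − (-0.25)(-0.10)] = 0.1250
  C_22 = (0.65)(1.00) − (-0.25)(-0.40) = 0.5500
  C_23 = −[(0.65)(-0.10) − (-0.10)(-0.40)] = 0.1050
  C_31 = (-0.10)(-0.45) − (-0.25)(0.80) = 0.2450
  C_32 = −[(0.65)(-0.45) − (-0.25)(0.00)] = 0.2925
  C_33 = (0.65)(0.80) − (-0.10)(0.00) = 0.5200
det(I−A) = Σ_j (I−A)_1j·C_1j = (0.65)(0.7550) + (-0.10)(0.1800) + (-0.25)(0.3200) = 0.39275
adj(I−A) = Cᵀ =
  [ 0.7550   0.1250   0.2450]
  [ 0.1800   0.5500   0.2925]
  [ 0.3200   0.1050   0.5200]
(I − A)⁻¹ = adj(I−A) / det(I−A) ≈
  [   1.9223     0.3183     0.6238]
  [   0.4583     1.4004     0.7447]
  [   0.8148     0.2673     1.3240]
Δx = (I − A)⁻¹ Δd with Δd having +20 in the Chemicals component and 0 elsewhere.
So Δx_3 = L_31 · (+20), where L_31 = adj(I−A)_31 / det(I−A) = 0.3200 / 0.39275.
Δx_3 = 0.3200 × (+20) / 0.39275 = 6.40 / 0.39275 ≈ 16.295.

Δx_3 = 16.295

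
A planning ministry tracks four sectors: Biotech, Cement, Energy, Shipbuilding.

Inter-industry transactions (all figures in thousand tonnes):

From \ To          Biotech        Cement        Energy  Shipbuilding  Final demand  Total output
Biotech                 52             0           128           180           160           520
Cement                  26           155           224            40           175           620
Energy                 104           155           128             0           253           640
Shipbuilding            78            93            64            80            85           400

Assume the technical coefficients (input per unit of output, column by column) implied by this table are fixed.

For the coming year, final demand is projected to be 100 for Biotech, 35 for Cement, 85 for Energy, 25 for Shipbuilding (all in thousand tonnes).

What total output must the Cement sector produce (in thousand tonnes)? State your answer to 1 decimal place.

x_2 = 182.8

Technical coefficients a_ij = z_ij / X_j:
  a_11 = 52/520 = 0.10, a_21 = 26/520 = 0.05, a_31 = 104/520 = 0.20, a_41 = 78/520 = 0.15
  a_12 = 0/620 = 0.00, a_22 = 155/620 = 0.25, a_32 = 155/620 = 0.25, a_42 = 93/620 = 0.15
  a_13 = 128/640 = 0.20, a_23 = 224/640 = 0.35, a_33 = 128/640 = 0.20, a_43 = 64/640 = 0.10
  a_14 = 180/400 = 0.45, a_24 = 40/400 = 0.10, a_34 = 0/400 = 0.00, a_44 = 80/400 = 0.20
I − A =
  [   0.90     0.00    -0.20    -0.45]
  [  -0.05     0.75    -0.35    -0.10]
  [  -0.20    -0.25     0.80     0.00]
  [  -0.15    -0.15    -0.10     0.80]
Compute the cofactors C_ij = (−1)^(i+j)·(3×3 minor ij) of I−A; the adjugate is their transpose:
adj(I−A) = Cᵀ =
  [ 0.395500   0.105250   0.174375   0.235625]
  [ 0.102000   0.481000   0.250625   0.117500]
  [ 0.130750   0.176625   0.472500   0.095625]
  [ 0.109625   0.132000   0.138750   0.428750]
det(I−A) = Σ_j (I−A)_1j·C_1j = (0.90)(0.395500) + (0.00)(0.102000) + (-0.20)(0.130750) + (-0.45)(0.109625) = 0.28046875
(I − A)⁻¹ = adj(I−A) / det(I−A) ≈
  [   1.4101     0.3753     0.6217     0.8401]
  [   0.3637     1.7150     0.8936     0.4189]
  [   0.4662     0.6297     1.6847     0.3409]
  [   0.3909     0.4706     0.4947     1.5287]
x = (I − A)⁻¹ d = adj(I−A)·d / det(I−A), with det(I−A) = 0.28046875:
  x_1 = (0.395500·100 + 0.105250·35 + 0.174375·85 + 0.235625·25) / 0.28046875 = 63.94625 / 0.28046875 ≈ 228.0
  x_2 = (0.102000·100 + 0.481000·35 + 0.250625·85 + 0.117500·25) / 0.28046875 = 51.275625 / 0.28046875 ≈ 182.8
  x_3 = (0.130750·100 + 0.176625·35 + 0.472500·85 + 0.095625·25) / 0.28046875 = 61.81 / 0.28046875 ≈ 220.4
  x_4 = (0.109625·100 + 0.132000·35 + 0.138750·85 + 0.428750·25) / 0.28046875 = 38.095 / 0.28046875 ≈ 135.8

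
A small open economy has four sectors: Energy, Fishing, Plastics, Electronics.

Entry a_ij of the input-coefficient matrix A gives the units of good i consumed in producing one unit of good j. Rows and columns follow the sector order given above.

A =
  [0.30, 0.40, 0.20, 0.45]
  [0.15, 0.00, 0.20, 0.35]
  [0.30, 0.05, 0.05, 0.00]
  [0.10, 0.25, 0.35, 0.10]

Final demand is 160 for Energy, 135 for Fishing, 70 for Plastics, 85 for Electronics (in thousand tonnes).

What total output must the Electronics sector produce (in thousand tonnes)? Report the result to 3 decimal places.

x_4 = 520.270

I − A =
  [   0.70    -0.40    -0.20    -0.45]
  [  -0.15     1.00    -0.20    -0.35]
  [  -0.30    -0.05     0.95     0.00]
  [  -0.10    -0.25    -0.35     0.90]
Compute the cofactors C_ij = (−1)^(i+j)·(3×3 minor ij) of I−A; the adjugate is their transpose:
adj(I−A) = Cᵀ =
  [ 0.756750   0.465750   0.463500   0.559500]
  [ 0.252250   0.454500   0.260375   0.302875]
  [ 0.252250   0.171000   0.438875   0.192625]
  [ 0.252250   0.244500   0.294500   0.515500]
det(I−A) = Σ_j (I−A)_1j·C_1j = (0.70)(0.756750) + (-0.40)(0.252250) + (-0.20)(0.252250) + (-0.45)(0.252250) = 0.2648625
(I − A)⁻¹ = adj(I−A) / det(I−A) ≈
  [   2.8571     1.7585     1.7500     2.1124]
  [   0.9524     1.7160     0.9831     1.1435]
  [   0.9524     0.6456     1.6570     0.7273]
  [   0.9524     0.9231     1.1119     1.9463]
x = (I − A)⁻¹ d = adj(I−A)·d / det(I−A), with det(I−A) = 0.2648625:
  x_1 = (0.756750·160 + 0.465750·135 + 0.463500·70 + 0.559500·85) / 0.2648625 = 263.95875 / 0.2648625 ≈ 996.588
  x_2 = (0.252250·160 + 0.454500·135 + 0.260375·70 + 0.302875·85) / 0.2648625 = 145.688125 / 0.2648625 ≈ 550.052
  x_3 = (0.252250·160 + 0.171000·135 + 0.438875·70 + 0.192625·85) / 0.2648625 = 110.539375 / 0.2648625 ≈ 417.346
  x_4 = (0.252250·160 + 0.244500·135 + 0.294500·70 + 0.515500·85) / 0.2648625 = 137.80 / 0.2648625 ≈ 520.270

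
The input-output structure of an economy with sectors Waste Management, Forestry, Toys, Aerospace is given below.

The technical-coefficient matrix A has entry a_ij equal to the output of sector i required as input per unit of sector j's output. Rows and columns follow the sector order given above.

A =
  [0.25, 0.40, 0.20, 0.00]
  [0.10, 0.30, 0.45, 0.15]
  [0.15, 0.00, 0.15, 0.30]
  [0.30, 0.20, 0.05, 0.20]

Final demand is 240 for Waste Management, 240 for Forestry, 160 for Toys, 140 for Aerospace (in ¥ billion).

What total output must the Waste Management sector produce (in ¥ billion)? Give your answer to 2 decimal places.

x_W = 1135.07

I − A =
  [   0.75    -0.40    -0.20     0.00]
  [  -0.10     0.70    -0.45    -0.15]
  [  -0.15     0.00     0.85    -0.30]
  [  -0.30    -0.20    -0.05     0.80]
Compute the cofactors C_ij = (−1)^(i+j)·(3×3 minor ij) of I−A; the adjugate is their transpose:
adj(I−A) = Cᵀ =
  [ 0.413000   0.278000   0.253000   0.147000]
  [ 0.200375   0.456750   0.300625   0.198375]
  [ 0.148500   0.129000   0.347500   0.154500]
  [ 0.214250   0.226500   0.191750   0.364250]
det(I−A) = Σ_j (I−A)_1j·C_1j = (0.75)(0.413000) + (-0.40)(0.200375) + (-0.20)(0.148500) + (0.00)(0.214250) = 0.1999
(I − A)⁻¹ = adj(I−A) / det(I−A) ≈
  [   2.0660     1.3907     1.2656     0.7354]
  [   1.0024     2.2849     1.5039     0.9924]
  [   0.7429     0.6453     1.7384     0.7729]
  [   1.0718     1.1331     0.9592     1.8222]
x = (I − A)⁻¹ d = adj(I−A)·d / det(I−A), with det(I−A) = 0.1999:
  x_W = (0.413000·240 + 0.278000·240 + 0.253000·160 + 0.147000·140) / 0.1999 = 226.90 / 0.1999 ≈ 1135.07
  x_F = (0.200375·240 + 0.456750·240 + 0.300625·160 + 0.198375·140) / 0.1999 = 233.5825 / 0.1999 ≈ 1168.50
  x_T = (0.148500·240 + 0.129000·240 + 0.347500·160 + 0.154500·140) / 0.1999 = 143.83 / 0.1999 ≈ 719.51
  x_A = (0.214250·240 + 0.226500·240 + 0.191750·160 + 0.364250·140) / 0.1999 = 187.455 / 0.1999 ≈ 937.74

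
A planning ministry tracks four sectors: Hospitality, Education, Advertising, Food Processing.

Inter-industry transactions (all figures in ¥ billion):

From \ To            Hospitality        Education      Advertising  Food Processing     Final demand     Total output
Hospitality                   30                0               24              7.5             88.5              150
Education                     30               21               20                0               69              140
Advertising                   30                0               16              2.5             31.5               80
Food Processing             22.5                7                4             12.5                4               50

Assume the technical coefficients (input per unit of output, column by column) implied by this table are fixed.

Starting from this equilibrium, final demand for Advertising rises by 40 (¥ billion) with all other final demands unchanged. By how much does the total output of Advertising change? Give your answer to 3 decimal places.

Technical coefficients a_ij = z_ij / X_j:
  a_11 = 30/150 = 0.20, a_21 = 30/150 = 0.20, a_31 = 30/150 = 0.20, a_41 = 22.5/150 = 0.15
  a_12 = 0/140 = 0.00, a_22 = 21/140 = 0.15, a_32 = 0/140 = 0.00, a_42 = 7/140 = 0.05
  a_13 = 24/80 = 0.30, a_23 = 20/80 = 0.25, a_33 = 16/80 = 0.20, a_43 = 4/80 = 0.05
  a_14 = 7.5/50 = 0.15, a_24 = 0/50 = 0.00, a_34 = 2.5/50 = 0.05, a_44 = 12.5/50 = 0.25
I − A =
  [   0.80     0.00    -0.30    -0.15]
  [  -0.20     0.85    -0.25     0.00]
  [  -0.20     0.00     0.80    -0.05]
  [  -0.15    -0.05    -0.05     0.75]
Compute the cofactors C_ij = (−1)^(i+j)·(3×3 minor ij) of I−A; the adjugate is their transpose:
adj(I−A) = Cᵀ =
  [ 0.507250   0.006750   0.199500   0.114750]
  [ 0.158875   0.411250   0.190875   0.044500]
  [ 0.134375   0.003500   0.489375   0.059500]
  [ 0.121000   0.029000   0.085250   0.493000]
det(I−A) = Σ_j (I−A)_1j·C_1j = (0.80)(0.507250) + (0.00)(0.158875) + (-0.30)(0.134375) + (-0.15)(0.121000) = 0.3473375
(I − A)⁻¹ = adj(I−A) / det(I−A) ≈
  [   1.4604     0.0194     0.5744     0.3304]
  [   0.4574     1.1840     0.5495     0.1281]
  [   0.3869     0.0101     1.4089     0.1713]
  [   0.3484     0.0835     0.2454     1.4194]
Δx = (I − A)⁻¹ Δd with Δd having +40 in the Advertising component and 0 elsewhere.
So Δx_3 = L_33 · (+40), where L_33 = adj(I−A)_33 / det(I−A) = 0.489375 / 0.3473375.
Δx_3 = 0.489375 × (+40) / 0.3473375 = 19.575 / 0.3473375 ≈ 56.357.

Δx_3 = 56.357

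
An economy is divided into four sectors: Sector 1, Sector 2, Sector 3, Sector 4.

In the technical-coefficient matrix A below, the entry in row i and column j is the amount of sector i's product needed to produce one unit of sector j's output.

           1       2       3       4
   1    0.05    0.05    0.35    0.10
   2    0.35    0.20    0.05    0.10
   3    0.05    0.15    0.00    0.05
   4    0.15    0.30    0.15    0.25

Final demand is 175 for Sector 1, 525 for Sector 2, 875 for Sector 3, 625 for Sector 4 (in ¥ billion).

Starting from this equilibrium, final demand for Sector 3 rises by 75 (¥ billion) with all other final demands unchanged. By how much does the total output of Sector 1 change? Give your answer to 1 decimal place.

Δx_1 = 35.1

I − A =
  [   0.95    -0.05    -0.35    -0.10]
  [  -0.35     0.80    -0.05    -0.10]
  [  -0.05    -0.15     1.00    -0.05]
  [  -0.15    -0.30    -0.15     0.75]
Compute the cofactors C_ij = (−1)^(i+j)·(3×3 minor ij) of I−A; the adjugate is their transpose:
adj(I−A) = Cᵀ =
  [ 0.555375   0.114000   0.215625   0.103625]
  [ 0.277875   0.673875   0.151500   0.137000]
  [ 0.081375   0.122625   0.505125   0.060875]
  [ 0.238500   0.316875   0.204750   0.702875]
det(I−A) = Σ_j (I−A)_1j·C_1j = (0.95)(0.555375) + (-0.05)(0.277875) + (-0.35)(0.081375) + (-0.10)(0.238500) = 0.46138125
(I − A)⁻¹ = adj(I−A) / det(I−A) ≈
  [   1.2037     0.2471     0.4673     0.2246]
  [   0.6023     1.4606     0.3284     0.2969]
  [   0.1764     0.2658     1.0948     0.1319]
  [   0.5169     0.6868     0.4438     1.5234]
Δx = (I − A)⁻¹ Δd with Δd having +75 in the Sector 3 component and 0 elsewhere.
So Δx_1 = L_13 · (+75), where L_13 = adj(I−A)_13 / det(I−A) = 0.215625 / 0.46138125.
Δx_1 = 0.215625 × (+75) / 0.46138125 = 16.171875 / 0.46138125 ≈ 35.1.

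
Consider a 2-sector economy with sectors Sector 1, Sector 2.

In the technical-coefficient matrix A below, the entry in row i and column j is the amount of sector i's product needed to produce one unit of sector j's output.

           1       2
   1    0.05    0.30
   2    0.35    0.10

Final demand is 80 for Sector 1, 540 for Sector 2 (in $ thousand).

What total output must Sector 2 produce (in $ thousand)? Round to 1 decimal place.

x_2 = 721.3

I − A =
  [   0.95    -0.30]
  [  -0.35     0.90]
det(I−A) = (0.95)(0.90) − (-0.30)(-0.35) = 0.7500
adj(I−A) = [[0.90, 0.30], [0.35, 0.95]]
(I − A)⁻¹ = adj(I−A) / det(I−A) ≈
  [   1.2000     0.4000]
  [   0.4667     1.2667]
x = (I − A)⁻¹ d = adj(I−A)·d / det(I−A), with det(I−A) = 0.7500:
  x_1 = (0.90·80 + 0.30·540) / 0.7500 = 234.00 / 0.7500 = 312.0
  x_2 = (0.35·80 + 0.95·540) / 0.7500 = 541.00 / 0.7500 ≈ 721.3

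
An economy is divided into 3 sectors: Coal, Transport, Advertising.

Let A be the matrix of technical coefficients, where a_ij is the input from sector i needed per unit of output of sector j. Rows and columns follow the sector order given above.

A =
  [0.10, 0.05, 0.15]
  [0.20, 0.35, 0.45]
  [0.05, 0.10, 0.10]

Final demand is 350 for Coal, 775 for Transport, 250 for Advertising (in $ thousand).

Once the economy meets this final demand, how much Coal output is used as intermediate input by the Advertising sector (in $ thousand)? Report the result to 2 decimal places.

I − A =
  [   0.90    -0.05    -0.15]
  [  -0.20     0.65    -0.45]
  [  -0.05    -0.10     0.90]
Cofactors of I−A, C_ij = (−1)^(i+j)·(minor ij) (rows/columns in the sector order above):
  C_11 = (0.65)(0.90) − (-0.45)(-0.10) = 0.5400
  C_12 = −[(-0.20)(0.90) − (-0.45)(-0.05)] = 0.2025
  C_13 = (-0.20)(-0.10) − (0.65)(-0.05) = 0.0525
  C_21 = −[(-0.05)(0.90) − (-0.15)(-0.10)] = 0.0600
  C_22 = (0.90)(0.90) − (-0.15)(-0.05) = 0.8025
  C_23 = −[(0.90)(-0.10) − (-0.05)(-0.05)] = 0.0925
  C_31 = (-0.05)(-0.45) − (-0.15)(0.65) = 0.1200
  C_32 = −[(0.90)(-0.45) − (-0.15)(-0.20)] = 0.4350
  C_33 = (0.90)(0.65) − (-0.05)(-0.20) = 0.5750
det(I−A) = Σ_j (I−A)_1j·C_1j = (0.90)(0.5400) + (-0.05)(0.2025) + (-0.15)(0.0525) = 0.4680
adj(I−A) = Cᵀ =
  [ 0.5400   0.0600   0.1200]
  [ 0.2025   0.8025   0.4350]
  [ 0.0525   0.0925   0.5750]
(I − A)⁻¹ = adj(I−A) / det(I−A) ≈
  [   1.1538     0.1282     0.2564]
  [   0.4327     1.7147     0.9295]
  [   0.1122     0.1976     1.2286]
First solve x = (I − A)⁻¹ d = adj(I−A)·d / det(I−A); in particular x_3 = (0.0525·350 + 0.0925·775 + 0.5750·250) / 0.4680 = 233.8125 / 0.4680 ≈ 499.5994.
Intermediate flow from 1 to 3: z_13 = a_13 · x_3 = 0.15 × 233.8125 / 0.4680 = 35.071875 / 0.4680 ≈ 74.94.

z_13 = 74.94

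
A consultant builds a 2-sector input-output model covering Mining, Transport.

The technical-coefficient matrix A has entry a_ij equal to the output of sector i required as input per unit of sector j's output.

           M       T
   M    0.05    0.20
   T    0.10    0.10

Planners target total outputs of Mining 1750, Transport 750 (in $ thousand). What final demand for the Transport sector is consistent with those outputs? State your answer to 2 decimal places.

d_T = 500.00

I − A =
  [   0.95    -0.20]
  [  -0.10     0.90]
d = (I − A) x:
  d_M = (+0.95)·1750 + (-0.20)·750 = 1512.50
  d_T = (-0.10)·1750 + (+0.90)·750 = 500.00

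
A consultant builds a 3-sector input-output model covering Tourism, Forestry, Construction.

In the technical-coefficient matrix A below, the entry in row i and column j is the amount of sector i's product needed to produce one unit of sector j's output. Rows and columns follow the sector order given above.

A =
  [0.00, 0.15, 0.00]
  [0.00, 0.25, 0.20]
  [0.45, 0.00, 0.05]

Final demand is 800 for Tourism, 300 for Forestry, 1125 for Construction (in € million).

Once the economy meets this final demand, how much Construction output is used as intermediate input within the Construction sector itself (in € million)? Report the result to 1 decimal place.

I − A =
  [   1.00    -0.15     0.00]
  [   0.00     0.75    -0.20]
  [  -0.45     0.00     0.95]
Cofactors of I−A, C_ij = (−1)^(i+j)·(minor ij) (rows/columns in the sector order above):
  C_11 = (0.75)(0.95) − (-0.20)(0.00) = 0.7125
  C_12 = −[(0.00)(0.95) − (-0.20)(-0.45)] = 0.0900
  C_13 = (0.00)(0.00) − (0.75)(-0.45) = 0.3375
  C_21 = −[(-0.15)(0.95) − (0.00)(0.00)] = 0.1425
  C_22 = (1.00)(0.95) − (0.00)(-0.45) = 0.9500
  C_23 = −[(1.00)(0.00) − (-0.15)(-0.45)] = 0.0675
  C_31 = (-0.15)(-0.20) − (0.00)(0.75) = 0.0300
  C_32 = −[(1.00)(-0.20) − (0.00)(0.00)] = 0.2000
  C_33 = (1.00)(0.75) − (-0.15)(0.00) = 0.7500
det(I−A) = Σ_j (I−A)_1j·C_1j = (1.00)(0.7125) + (-0.15)(0.0900) + (0.00)(0.3375) = 0.6990
adj(I−A) = Cᵀ =
  [ 0.7125   0.1425   0.0300]
  [ 0.0900   0.9500   0.2000]
  [ 0.3375   0.0675   0.7500]
(I − A)⁻¹ = adj(I−A) / det(I−A) ≈
  [   1.0193     0.2039     0.0429]
  [   0.1288     1.3591     0.2861]
  [   0.4828     0.0966     1.0730]
First solve x = (I − A)⁻¹ d = adj(I−A)·d / det(I−A); in particular x_C = (0.3375·800 + 0.0675·300 + 0.7500·1125) / 0.6990 = 1134.00 / 0.6990 ≈ 1622.318.
Intermediate flow from C to C: z_CC = a_CC · x_C = 0.05 × 1134.00 / 0.6990 = 56.70 / 0.6990 ≈ 81.1.

z_CC = 81.1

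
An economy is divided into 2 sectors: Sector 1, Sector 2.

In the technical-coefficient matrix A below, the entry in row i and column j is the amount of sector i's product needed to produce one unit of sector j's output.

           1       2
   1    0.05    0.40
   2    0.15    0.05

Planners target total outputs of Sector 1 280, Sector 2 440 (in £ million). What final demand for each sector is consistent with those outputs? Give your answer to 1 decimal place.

I − A =
  [   0.95    -0.40]
  [  -0.15     0.95]
d = (I − A) x:
  d_1 = (+0.95)·280 + (-0.40)·440 = 90.0
  d_2 = (-0.15)·280 + (+0.95)·440 = 376.0

d_1 = 90.0, d_2 = 376.0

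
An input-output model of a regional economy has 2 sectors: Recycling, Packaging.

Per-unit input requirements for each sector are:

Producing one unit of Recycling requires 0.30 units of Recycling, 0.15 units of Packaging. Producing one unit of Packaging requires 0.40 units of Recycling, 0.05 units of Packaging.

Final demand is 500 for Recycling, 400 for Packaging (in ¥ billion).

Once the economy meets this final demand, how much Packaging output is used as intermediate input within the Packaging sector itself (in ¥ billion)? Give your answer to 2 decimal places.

z_PP = 29.34

I − A =
  [   0.70    -0.40]
  [  -0.15     0.95]
det(I−A) = (0.70)(0.95) − (-0.40)(-0.15) = 0.6050
adj(I−A) = [[0.95, 0.40], [0.15, 0.70]]
(I − A)⁻¹ = adj(I−A) / det(I−A) ≈
  [   1.5702     0.6612]
  [   0.2479     1.1570]
First solve x = (I − A)⁻¹ d = adj(I−A)·d / det(I−A); in particular x_P = (0.15·500 + 0.70·400) / 0.6050 = 355.00 / 0.6050 ≈ 586.7769.
Intermediate flow from P to P: z_PP = a_PP · x_P = 0.05 × 355.00 / 0.6050 = 17.75 / 0.6050 ≈ 29.34.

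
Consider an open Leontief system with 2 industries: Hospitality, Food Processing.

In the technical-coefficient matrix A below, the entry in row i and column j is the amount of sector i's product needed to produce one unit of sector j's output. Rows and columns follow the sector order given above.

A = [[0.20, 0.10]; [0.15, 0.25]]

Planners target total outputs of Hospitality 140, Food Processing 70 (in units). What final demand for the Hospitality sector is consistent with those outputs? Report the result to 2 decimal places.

d_H = 105.00

I − A =
  [   0.80    -0.10]
  [  -0.15     0.75]
d = (I − A) x:
  d_H = (+0.80)·140 + (-0.10)·70 = 105.00
  d_F = (-0.15)·140 + (+0.75)·70 = 31.50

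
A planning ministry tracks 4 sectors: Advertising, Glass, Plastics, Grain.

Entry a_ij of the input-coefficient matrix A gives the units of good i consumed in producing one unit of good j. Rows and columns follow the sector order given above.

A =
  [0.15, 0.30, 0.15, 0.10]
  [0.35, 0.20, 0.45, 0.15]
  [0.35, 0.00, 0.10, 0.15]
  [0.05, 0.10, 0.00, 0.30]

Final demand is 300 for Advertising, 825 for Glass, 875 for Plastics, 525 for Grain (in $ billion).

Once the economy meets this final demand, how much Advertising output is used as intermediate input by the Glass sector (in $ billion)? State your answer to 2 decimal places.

z_12 = 987.48

I − A =
  [   0.85    -0.30    -0.15    -0.10]
  [  -0.35     0.80    -0.45    -0.15]
  [  -0.35     0.00     0.90    -0.15]
  [  -0.05    -0.10     0.00     0.70]
Compute the cofactors C_ij = (−1)^(i+j)·(3×3 minor ij) of I−A; the adjugate is their transpose:
adj(I−A) = Cᵀ =
  [ 0.483750   0.200250   0.180750   0.150750]
  [ 0.340875   0.493125   0.303375   0.219375]
  [ 0.202000   0.092000   0.380000   0.130000]
  [ 0.083250   0.084750   0.056250   0.428250]
det(I−A) = Σ_j (I−A)_1j·C_1j = (0.85)(0.483750) + (-0.30)(0.340875) + (-0.15)(0.202000) + (-0.10)(0.083250) = 0.2703
(I − A)⁻¹ = adj(I−A) / det(I−A) ≈
  [   1.7897     0.7408     0.6687     0.5577]
  [   1.2611     1.8244     1.1224     0.8116]
  [   0.7473     0.3404     1.4058     0.4809]
  [   0.3080     0.3135     0.2081     1.5844]
First solve x = (I − A)⁻¹ d = adj(I−A)·d / det(I−A); in particular x_2 = (0.340875·300 + 0.493125·825 + 0.303375·875 + 0.219375·525) / 0.2703 = 889.715625 / 0.2703 ≈ 3291.5857.
Intermediate flow from 1 to 2: z_12 = a_12 · x_2 = 0.30 × 889.715625 / 0.2703 = 266.9146875 / 0.2703 ≈ 987.48.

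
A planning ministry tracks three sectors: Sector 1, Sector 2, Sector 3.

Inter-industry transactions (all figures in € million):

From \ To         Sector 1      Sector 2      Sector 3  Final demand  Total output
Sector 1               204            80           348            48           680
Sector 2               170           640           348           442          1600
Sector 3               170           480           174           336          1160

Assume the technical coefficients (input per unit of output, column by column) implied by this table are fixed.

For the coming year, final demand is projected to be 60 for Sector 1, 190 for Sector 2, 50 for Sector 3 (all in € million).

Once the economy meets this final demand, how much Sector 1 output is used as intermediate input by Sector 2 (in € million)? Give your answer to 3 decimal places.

z_12 = 30.713

Technical coefficients a_ij = z_ij / X_j:
  a_11 = 204/680 = 0.30, a_21 = 170/680 = 0.25, a_31 = 170/680 = 0.25
  a_12 = 80/1600 = 0.05, a_22 = 640/1600 = 0.40, a_32 = 480/1600 = 0.30
  a_13 = 348/1160 = 0.30, a_23 = 348/1160 = 0.30, a_33 = 174/1160 = 0.15
I − A =
  [   0.70    -0.05    -0.30]
  [  -0.25     0.60    -0.30]
  [  -0.25    -0.30     0.85]
Cofactors of I−A, C_ij = (−1)^(i+j)·(minor ij) (rows/columns in the sector order above):
  C_11 = (0.60)(0.85) − (-0.30)(-0.30) = 0.4200
  C_12 = −[(-0.25)(0.85) − (-0.30)(-0.25)] = 0.2875
  C_13 = (-0.25)(-0.30) − (0.60)(-0.25) = 0.2250
  C_21 = −[(-0.05)(0.85) − (-0.30)(-0.30)] = 0.1325
  C_22 = (0.70)(0.85) − (-0.30)(-0.25) = 0.5200
  C_23 = −[(0.70)(-0.30) − (-0.05)(-0.25)] = 0.2225
  C_31 = (-0.05)(-0.30) − (-0.30)(0.60) = 0.1950
  C_32 = −[(0.70)(-0.30) − (-0.30)(-0.25)] = 0.2850
  C_33 = (0.70)(0.60) − (-0.05)(-0.25) = 0.4075
det(I−A) = Σ_j (I−A)_1j·C_1j = (0.70)(0.4200) + (-0.05)(0.2875) + (-0.30)(0.2250) = 0.212125
adj(I−A) = Cᵀ =
  [ 0.4200   0.1325   0.1950]
  [ 0.2875   0.5200   0.2850]
  [ 0.2250   0.2225   0.4075]
(I − A)⁻¹ = adj(I−A) / det(I−A) ≈
  [   1.9800     0.6246     0.9193]
  [   1.3553     2.4514     1.3435]
  [   1.0607     1.0489     1.9210]
First solve x = (I − A)⁻¹ d = adj(I−A)·d / det(I−A); in particular x_2 = (0.2875·60 + 0.5200·190 + 0.2850·50) / 0.212125 = 130.30 / 0.212125 ≈ 614.26046.
Intermediate flow from 1 to 2: z_12 = a_12 · x_2 = 0.05 × 130.30 / 0.212125 = 6.515 / 0.212125 ≈ 30.713.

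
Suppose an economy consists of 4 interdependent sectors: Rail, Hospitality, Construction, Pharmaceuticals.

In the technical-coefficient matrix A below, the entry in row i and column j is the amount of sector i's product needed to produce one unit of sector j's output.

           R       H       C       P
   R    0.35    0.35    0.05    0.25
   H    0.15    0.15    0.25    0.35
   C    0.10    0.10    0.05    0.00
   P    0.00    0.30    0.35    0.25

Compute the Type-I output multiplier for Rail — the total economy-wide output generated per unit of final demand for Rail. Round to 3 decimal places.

m_R = 3.233

I − A =
  [   0.65    -0.35    -0.05    -0.25]
  [  -0.15     0.85    -0.25    -0.35]
  [  -0.10    -0.10     0.95     0.00]
  [   0.00    -0.30    -0.35     0.75]
Compute the cofactors C_ij = (−1)^(i+j)·(3×3 minor ij) of I−A; the adjugate is their transpose:
adj(I−A) = Cᵀ =
  [ 0.474875   0.333125   0.228250   0.313750]
  [ 0.137875   0.450625   0.220250   0.256250]
  [ 0.064500   0.082500   0.295500   0.060000]
  [ 0.085250   0.218750   0.226000   0.445000]
det(I−A) = Σ_j (I−A)_1j·C_1j = (0.65)(0.474875) + (-0.35)(0.137875) + (-0.05)(0.064500) + (-0.25)(0.085250) = 0.235875
(I − A)⁻¹ = adj(I−A) / det(I−A) ≈
  [   2.0132     1.4123     0.9677     1.3302]
  [   0.5845     1.9104     0.9338     1.0864]
  [   0.2734     0.3498     1.2528     0.2544]
  [   0.3614     0.9274     0.9581     1.8866]
The output multiplier for sector j is the column-j sum of the Leontief inverse (I − A)⁻¹ = adj(I−A) / det(I−A).
Column R of adj(I−A): (0.474875, 0.137875, 0.064500, 0.085250); det(I−A) = 0.235875.
m_R = (0.474875 + 0.137875 + 0.064500 + 0.085250) / 0.235875 = 0.7625 / 0.235875 ≈ 3.233.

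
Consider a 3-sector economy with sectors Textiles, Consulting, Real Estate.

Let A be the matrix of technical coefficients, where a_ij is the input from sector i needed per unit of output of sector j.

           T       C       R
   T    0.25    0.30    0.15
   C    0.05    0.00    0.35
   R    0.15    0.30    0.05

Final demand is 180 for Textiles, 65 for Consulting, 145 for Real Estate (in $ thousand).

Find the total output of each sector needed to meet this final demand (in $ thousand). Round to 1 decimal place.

I − A =
  [   0.75    -0.30    -0.15]
  [  -0.05     1.00    -0.35]
  [  -0.15    -0.30     0.95]
Cofactors of I−A, C_ij = (−1)^(i+j)·(minor ij) (rows/columns in the sector order above):
  C_11 = (1.00)(0.95) − (-0.35)(-0.30) = 0.8450
  C_12 = −[(-0.05)(0.95) − (-0.35)(-0.15)] = 0.1000
  C_13 = (-0.05)(-0.30) − (1.00)(-0.15) = 0.1650
  C_21 = −[(-0.30)(0.95) − (-0.15)(-0.30)] = 0.3300
  C_22 = (0.75)(0.95) − (-0.15)(-0.15) = 0.6900
  C_23 = −[(0.75)(-0.30) − (-0.30)(-0.15)] = 0.2700
  C_31 = (-0.30)(-0.35) − (-0.15)(1.00) = 0.2550
  C_32 = −[(0.75)(-0.35) − (-0.15)(-0.05)] = 0.2700
  C_33 = (0.75)(1.00) − (-0.30)(-0.05) = 0.7350
det(I−A) = Σ_j (I−A)_1j·C_1j = (0.75)(0.8450) + (-0.30)(0.1000) + (-0.15)(0.1650) = 0.5790
adj(I−A) = Cᵀ =
  [ 0.8450   0.3300   0.2550]
  [ 0.1000   0.6900   0.2700]
  [ 0.1650   0.2700   0.7350]
(I − A)⁻¹ = adj(I−A) / det(I−A) ≈
  [   1.4594     0.5699     0.4404]
  [   0.1727     1.1917     0.4663]
  [   0.2850     0.4663     1.2694]
x = (I − A)⁻¹ d = adj(I−A)·d / det(I−A), with det(I−A) = 0.5790:
  x_T = (0.8450·180 + 0.3300·65 + 0.2550·145) / 0.5790 = 210.525 / 0.5790 ≈ 363.6
  x_C = (0.1000·180 + 0.6900·65 + 0.2700·145) / 0.5790 = 102.00 / 0.5790 ≈ 176.2
  x_R = (0.1650·180 + 0.2700·65 + 0.7350·145) / 0.5790 = 153.825 / 0.5790 ≈ 265.7

x_T = 363.6, x_C = 176.2, x_R = 265.7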